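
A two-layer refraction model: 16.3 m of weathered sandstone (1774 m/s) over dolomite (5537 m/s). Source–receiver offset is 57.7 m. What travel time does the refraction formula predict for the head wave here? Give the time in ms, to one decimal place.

t = x/V₂ + 2h·√(V₂²−V₁²)/(V₁V₂).
√(V₂²−V₁²) = √(5537²−1774²) = 5245.1 m/s; delay term = 2·16.3·5245.1/(1774·5537) = 0.01741 s.
t = 57.7/5537 + 0.01741 = 0.02783 s.

27.8 ms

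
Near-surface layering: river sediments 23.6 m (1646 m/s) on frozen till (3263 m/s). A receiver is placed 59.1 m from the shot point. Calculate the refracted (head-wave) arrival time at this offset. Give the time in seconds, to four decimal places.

t = x/V₂ + 2h·√(V₂²−V₁²)/(V₁V₂).
√(V₂²−V₁²) = √(3263²−1646²) = 2817.4 m/s; delay term = 2·23.6·2817.4/(1646·3263) = 0.02476 s.
t = 59.1/3263 + 0.02476 = 0.04287 s.

0.0429 s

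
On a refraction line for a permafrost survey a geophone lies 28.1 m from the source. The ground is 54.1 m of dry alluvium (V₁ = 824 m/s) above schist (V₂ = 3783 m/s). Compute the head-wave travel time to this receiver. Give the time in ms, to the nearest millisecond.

136 ms

θ_c = arcsin(V₁/V₂) = arcsin(824/3783) = 12.58°, cos θ_c = 0.9760.
Intercept time tᵢ = 2h cos θ_c / V₁ = 2·54.1·0.9760/824 = 0.12816 s.
t = x/V₂ + tᵢ = 28.1/3783 + 0.12816 = 0.13559 s.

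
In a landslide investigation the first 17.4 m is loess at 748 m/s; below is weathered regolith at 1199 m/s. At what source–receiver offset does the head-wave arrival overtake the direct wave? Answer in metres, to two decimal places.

72.31 m

θ_c = arcsin(748/1199) = 38.60°, so cos θ_c = 0.7815 and tᵢ = 2h cos θ_c/V₁ = 0.0364 s.
At crossover x/V₁ = x/V₂ + tᵢ ⇒ x = tᵢ/(1/V₁ − 1/V₂) = 0.03636/(1.3369e-03 − 8.3403e-04) = 72.31 m.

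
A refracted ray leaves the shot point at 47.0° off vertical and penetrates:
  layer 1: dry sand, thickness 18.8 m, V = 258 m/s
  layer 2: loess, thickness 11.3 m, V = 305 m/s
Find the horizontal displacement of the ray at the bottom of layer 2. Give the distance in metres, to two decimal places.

39.60 m

p = sin θ₁/V₁ = sin 47.0°/258 = 2.8347e-03 s/m is conserved through the stack.
Layer 1: θ = 47.00°; offset = 18.8·tan 47.00° = 20.1605 m.
Layer 2: sin θ = p·305 = 0.8646 → θ = 59.84°; offset = 11.3·tan 59.84° = 19.4429 m.
Summing the layer offsets gives 39.6034 m.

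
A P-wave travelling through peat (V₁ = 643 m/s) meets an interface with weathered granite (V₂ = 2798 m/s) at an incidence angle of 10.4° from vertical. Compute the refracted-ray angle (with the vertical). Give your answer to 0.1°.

sin θ₁/V₁ = sin θ₂/V₂ ⇒ sin θ₂ = 2798·sin 10.4°/643 = 2798·0.1805/643 = 0.7855.
θ₂ = arcsin 0.7855 = 51.77° from the normal.

51.8°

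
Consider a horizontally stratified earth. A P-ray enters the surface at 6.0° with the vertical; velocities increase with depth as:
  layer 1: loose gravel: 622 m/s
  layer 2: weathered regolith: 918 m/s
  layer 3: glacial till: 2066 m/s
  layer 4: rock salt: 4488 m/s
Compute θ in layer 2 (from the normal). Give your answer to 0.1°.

8.9°

Ray parameter p = sin 6.0° / 622 = 1.6805e-04 s/m.
sin θ_2 = p·V_2 = 1.6805e-04 × 918 = 0.1543.
θ_2 = arcsin 0.1543 = 8.87°.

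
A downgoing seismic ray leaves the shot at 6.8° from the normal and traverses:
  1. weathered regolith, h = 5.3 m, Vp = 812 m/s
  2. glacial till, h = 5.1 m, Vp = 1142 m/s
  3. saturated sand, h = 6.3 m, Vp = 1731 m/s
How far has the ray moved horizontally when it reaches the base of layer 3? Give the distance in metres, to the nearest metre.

3 m

Apply Snell's law at each interface; in layer i the horizontal offset is hᵢ·tan θᵢ.
Layer 1: θ = 6.80°; offset = 5.3·tan 6.80° = 0.632 m.
Layer 2: sin θ = 1142·sin 6.8°/812 = 0.1665, θ = 9.59°; offset = 5.1·tan 9.59° = 0.861 m.
Layer 3: sin θ = 1731·sin 6.8°/812 = 0.2524, θ = 14.62°; offset = 6.3·tan 14.62° = 1.643 m.
Σ offsets = 3.137 m.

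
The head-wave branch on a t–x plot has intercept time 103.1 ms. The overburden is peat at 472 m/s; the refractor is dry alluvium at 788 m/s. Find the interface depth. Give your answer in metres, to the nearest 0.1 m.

30.4 m

θ_c = arcsin(472/788) = 36.80°; cos θ_c = 0.8008.
tᵢ = 2h cos θ_c/V₁ ⇒ h = tᵢ·V₁/(2 cos θ_c) = 0.1031·472/(2·0.8008) = 30.39 m.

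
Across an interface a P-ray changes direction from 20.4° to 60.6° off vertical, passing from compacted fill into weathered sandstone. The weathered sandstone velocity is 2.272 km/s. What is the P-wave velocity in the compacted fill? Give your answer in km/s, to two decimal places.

0.91 km/s

Snell's law: sin 20.4°/V₁ = sin 60.6°/V₂.
V₁ = V₂·sin 20.4°/sin 60.6° = 2.272 × 0.4001 = 0.91 km/s.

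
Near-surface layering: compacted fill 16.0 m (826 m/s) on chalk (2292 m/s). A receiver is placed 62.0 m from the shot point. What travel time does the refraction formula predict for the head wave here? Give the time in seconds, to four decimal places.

0.0632 s

t = x/V₂ + 2h·√(V₂²−V₁²)/(V₁V₂).
√(V₂²−V₁²) = √(2292²−826²) = 2138.0 m/s; delay term = 2·16.0·2138.0/(826·2292) = 0.03614 s.
t = 62.0/2292 + 0.03614 = 0.06319 s.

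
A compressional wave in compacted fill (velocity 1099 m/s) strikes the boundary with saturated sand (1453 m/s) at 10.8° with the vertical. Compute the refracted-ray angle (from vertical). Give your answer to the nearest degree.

14°

Snell's law: sin θ₂ = (V₂/V₁)·sin θ₁ = (1453/1099)·sin 10.8° = 0.2477.
θ₂ = sin⁻¹(0.2477) = 14.34° (from vertical).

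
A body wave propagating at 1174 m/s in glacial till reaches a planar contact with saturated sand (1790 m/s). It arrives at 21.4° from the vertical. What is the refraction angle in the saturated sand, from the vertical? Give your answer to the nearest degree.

34°

sin θ₁/V₁ = sin θ₂/V₂ ⇒ sin θ₂ = 1790·sin 21.4°/1174 = 1790·0.3649/1174 = 0.5563.
θ₂ = sin⁻¹(0.5563) = 33.80° (from vertical).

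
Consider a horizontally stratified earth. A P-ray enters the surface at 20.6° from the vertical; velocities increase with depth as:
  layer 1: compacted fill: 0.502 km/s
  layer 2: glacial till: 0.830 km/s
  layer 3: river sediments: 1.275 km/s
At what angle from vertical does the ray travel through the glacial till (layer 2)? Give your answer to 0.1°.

35.6°

Snell's law across each interface conserves sin θ / V, so sin θ_2 = V_2·sin θ₁/V₁.
sin θ_2 = 0.830 × sin 20.6° / 0.502 = 0.5817.
θ_2 = arcsin 0.5817 = 35.57°.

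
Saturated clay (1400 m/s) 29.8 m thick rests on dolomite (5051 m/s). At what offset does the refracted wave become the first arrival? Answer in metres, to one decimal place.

79.2 m

x_cross = 2h·√((V₂+V₁)/(V₂−V₁)).
(V₂+V₁)/(V₂−V₁) = (5051+1400)/(5051−1400) = 1.7669; √ = 1.3293.
x_cross = 2·29.8·1.3293 = 79.22 m.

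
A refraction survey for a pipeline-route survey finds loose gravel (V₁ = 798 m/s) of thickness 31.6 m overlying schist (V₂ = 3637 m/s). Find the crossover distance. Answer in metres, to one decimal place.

79.0 m

θ_c = arcsin(798/3637) = 12.67°, so cos θ_c = 0.9756 and tᵢ = 2h cos θ_c/V₁ = 0.0773 s.
At crossover x/V₁ = x/V₂ + tᵢ ⇒ x = tᵢ/(1/V₁ − 1/V₂) = 0.07727/(1.2531e-03 − 2.7495e-04) = 78.99 m.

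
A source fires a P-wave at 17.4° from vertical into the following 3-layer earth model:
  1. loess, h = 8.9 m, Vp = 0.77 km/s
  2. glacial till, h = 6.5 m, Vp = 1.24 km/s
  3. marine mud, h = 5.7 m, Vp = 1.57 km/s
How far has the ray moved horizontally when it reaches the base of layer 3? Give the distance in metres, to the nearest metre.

11 m

Apply Snell's law at each interface; in layer i the horizontal offset is hᵢ·tan θᵢ.
Layer 1: θ = 17.40°; offset = 8.9·tan 17.40° = 2.789 m.
Layer 2: sin θ = 1.24·sin 17.4°/0.77 = 0.4816, θ = 28.79°; offset = 6.5·tan 28.79° = 3.572 m.
Layer 3: sin θ = 1.57·sin 17.4°/0.77 = 0.6097, θ = 37.57°; offset = 5.7·tan 37.57° = 4.385 m.
Σ offsets = 10.746 m.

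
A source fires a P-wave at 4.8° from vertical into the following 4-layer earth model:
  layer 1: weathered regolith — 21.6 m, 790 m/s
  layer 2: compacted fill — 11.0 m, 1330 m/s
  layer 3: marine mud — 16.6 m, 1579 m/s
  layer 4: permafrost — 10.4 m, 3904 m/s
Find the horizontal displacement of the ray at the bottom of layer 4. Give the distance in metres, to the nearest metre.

p = sin θ₁/V₁ = sin 4.8°/790 = 1.0592e-04 s/m is conserved through the stack.
Layer 1: θ = 4.80°; offset = 21.6·tan 4.80° = 1.814 m.
Layer 2: sin θ = p·1330 = 0.1409 → θ = 8.10°; offset = 11.0·tan 8.10° = 1.565 m.
Layer 3: sin θ = p·1579 = 0.1672 → θ = 9.63°; offset = 16.6·tan 9.63° = 2.816 m.
Layer 4: sin θ = p·3904 = 0.4135 → θ = 24.43°; offset = 10.4·tan 24.43° = 4.723 m.
Total horizontal offset = 10.918 m.

11 m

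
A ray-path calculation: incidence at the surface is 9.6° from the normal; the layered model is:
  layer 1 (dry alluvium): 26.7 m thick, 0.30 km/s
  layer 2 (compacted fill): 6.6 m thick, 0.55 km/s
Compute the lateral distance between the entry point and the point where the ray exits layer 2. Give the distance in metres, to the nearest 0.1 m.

Ray parameter p = sin 9.6° / 0.30 km/s = 5.5590e-01 s/km.
Layer 1: θ = 9.60°; offset = 26.7·tan 9.60° = 4.516 m.
Layer 2: sin θ = p·0.55 = 0.3057 → θ = 17.80°; offset = 6.6·tan 17.80° = 2.119 m.
Total horizontal offset = 6.635 m.

6.6 m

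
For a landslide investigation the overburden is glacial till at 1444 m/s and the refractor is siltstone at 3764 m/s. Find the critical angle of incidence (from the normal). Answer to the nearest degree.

23°

At critical incidence the refracted ray runs along the interface (θ₂ = 90°), so sin θ_c = V₁/V₂.
θ_c = arcsin(1444/3764) = arcsin 0.3836 = 22.56°.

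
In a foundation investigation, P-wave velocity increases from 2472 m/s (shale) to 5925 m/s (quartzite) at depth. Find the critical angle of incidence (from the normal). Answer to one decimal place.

24.7°

Critical incidence: sin θ_c = V₁/V₂ = 2472/5925 = 0.4172.
θ_c = arcsin 0.4172 = 24.66°.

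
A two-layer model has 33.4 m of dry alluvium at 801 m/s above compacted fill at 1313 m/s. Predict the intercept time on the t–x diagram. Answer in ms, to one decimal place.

θ_c = arcsin(V₁/V₂) = arcsin(801/1313) = 37.59°; cos θ_c = 0.7924.
tᵢ = 2h·cos θ_c / V₁ = 2·33.4·0.7924 / 801 = 0.06608 s.

66.1 ms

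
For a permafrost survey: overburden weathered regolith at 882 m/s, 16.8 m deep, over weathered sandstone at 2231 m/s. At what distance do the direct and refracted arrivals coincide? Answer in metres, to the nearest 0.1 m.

51.0 m

x_cross = 2h·√((V₂+V₁)/(V₂−V₁)).
(V₂+V₁)/(V₂−V₁) = (2231+882)/(2231−882) = 2.3076; √ = 1.5191.
x_cross = 2·16.8·1.5191 = 51.04 m.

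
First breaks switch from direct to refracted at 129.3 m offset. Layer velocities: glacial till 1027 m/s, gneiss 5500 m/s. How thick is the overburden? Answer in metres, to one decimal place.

x_cross = 2h·√((V₂+V₁)/(V₂−V₁)) → h = x_cross / (2·√((V₂+V₁)/(V₂−V₁))).
√((V₂+V₁)/(V₂−V₁)) = √((5500+1027)/(5500−1027)) = 1.2080.
h = 129.3 / (2·1.2080) = 53.52 m.

53.5 m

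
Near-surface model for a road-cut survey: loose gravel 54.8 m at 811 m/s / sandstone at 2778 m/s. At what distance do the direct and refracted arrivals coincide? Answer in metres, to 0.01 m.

θ_c = arcsin(811/2778) = 16.97°, so cos θ_c = 0.9564 and tᵢ = 2h cos θ_c/V₁ = 0.1293 s.
At crossover x/V₁ = x/V₂ + tᵢ ⇒ x = tᵢ/(1/V₁ − 1/V₂) = 0.12925/(1.2330e-03 − 3.5997e-04) = 148.05 m.

148.05 m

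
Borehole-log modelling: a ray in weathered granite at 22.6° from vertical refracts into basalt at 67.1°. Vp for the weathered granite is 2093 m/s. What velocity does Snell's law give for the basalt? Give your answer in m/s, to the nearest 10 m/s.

5020 m/s

Snell's law: sin 22.6°/V₁ = sin 67.1°/V₂.
V₂ = V₁·sin 67.1°/sin 22.6° = 2093 × 2.3971 = 5017.08 m/s.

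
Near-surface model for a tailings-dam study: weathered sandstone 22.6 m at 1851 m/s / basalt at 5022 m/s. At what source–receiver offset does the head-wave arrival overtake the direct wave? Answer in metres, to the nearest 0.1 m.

66.5 m

θ_c = arcsin(1851/5022) = 21.63°, so cos θ_c = 0.9296 and tᵢ = 2h cos θ_c/V₁ = 0.0227 s.
At crossover x/V₁ = x/V₂ + tᵢ ⇒ x = tᵢ/(1/V₁ − 1/V₂) = 0.02270/(5.4025e-04 − 1.9912e-04) = 66.54 m.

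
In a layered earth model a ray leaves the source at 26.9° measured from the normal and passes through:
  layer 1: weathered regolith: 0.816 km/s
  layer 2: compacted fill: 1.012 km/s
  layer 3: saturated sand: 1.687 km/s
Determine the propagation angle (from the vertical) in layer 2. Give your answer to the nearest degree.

Snell's law across each interface conserves sin θ / V, so sin θ_2 = V_2·sin θ₁/V₁.
sin θ_2 = 1.012 × sin 26.9° / 0.816 = 0.5611.
θ_2 = 34.13° from the vertical.

34°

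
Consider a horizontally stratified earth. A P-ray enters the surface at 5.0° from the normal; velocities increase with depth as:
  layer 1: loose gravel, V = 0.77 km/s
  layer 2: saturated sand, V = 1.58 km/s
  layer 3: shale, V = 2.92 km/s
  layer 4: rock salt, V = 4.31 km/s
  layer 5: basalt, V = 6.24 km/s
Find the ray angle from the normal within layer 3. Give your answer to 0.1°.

Snell's law across each interface conserves sin θ / V, so sin θ_3 = V_3·sin θ₁/V₁.
sin θ_3 = 2.92 × sin 5.0° / 0.77 = 0.3305.
θ_3 = 19.30° from the vertical.

19.3°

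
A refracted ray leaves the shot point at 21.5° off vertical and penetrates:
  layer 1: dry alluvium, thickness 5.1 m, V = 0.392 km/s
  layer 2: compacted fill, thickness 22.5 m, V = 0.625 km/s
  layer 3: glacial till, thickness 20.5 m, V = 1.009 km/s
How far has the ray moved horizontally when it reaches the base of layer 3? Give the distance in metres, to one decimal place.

p = sin θ₁/V₁ = sin 21.5°/0.392 = 9.3495e-01 s/km is conserved through the stack.
Layer 1: θ = 21.50°; offset = 5.1·tan 21.50° = 2.009 m.
Layer 2: sin θ = p·0.625 = 0.5843 → θ = 35.76°; offset = 22.5·tan 35.76° = 16.202 m.
Layer 3: sin θ = p·1.009 = 0.9434 → θ = 70.62°; offset = 20.5·tan 70.62° = 58.294 m.
Σ offsets = 76.504 m.

76.5 m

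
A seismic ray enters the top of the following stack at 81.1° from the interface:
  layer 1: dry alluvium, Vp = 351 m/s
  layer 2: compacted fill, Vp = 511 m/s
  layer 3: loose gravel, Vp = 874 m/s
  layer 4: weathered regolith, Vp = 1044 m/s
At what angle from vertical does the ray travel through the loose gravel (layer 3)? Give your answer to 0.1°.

From the normal: θ₁ = 90° − 81.1° = 8.9°.
Ray parameter p = sin 8.9° / 351 = 4.4077e-04 s/m.
sin θ_3 = p·V_3 = 4.4077e-04 × 874 = 0.3852.
θ_3 = arcsin 0.3852 = 22.66°.

22.7°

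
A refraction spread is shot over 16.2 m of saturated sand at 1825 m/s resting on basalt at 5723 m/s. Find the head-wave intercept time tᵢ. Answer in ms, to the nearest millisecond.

θ_c = arcsin(V₁/V₂) = arcsin(1825/5723) = 18.60°; cos θ_c = 0.9478.
tᵢ = 2h·cos θ_c / V₁ = 2·16.2·0.9478 / 1825 = 0.01683 s.

17 ms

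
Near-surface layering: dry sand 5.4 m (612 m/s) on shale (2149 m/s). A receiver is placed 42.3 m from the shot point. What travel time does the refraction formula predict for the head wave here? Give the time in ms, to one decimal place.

θ_c = arcsin(V₁/V₂) = arcsin(612/2149) = 16.55°, cos θ_c = 0.9586.
Intercept time tᵢ = 2h cos θ_c / V₁ = 2·5.4·0.9586/612 = 0.01692 s.
t = x/V₂ + tᵢ = 42.3/2149 + 0.01692 = 0.03660 s.

36.6 ms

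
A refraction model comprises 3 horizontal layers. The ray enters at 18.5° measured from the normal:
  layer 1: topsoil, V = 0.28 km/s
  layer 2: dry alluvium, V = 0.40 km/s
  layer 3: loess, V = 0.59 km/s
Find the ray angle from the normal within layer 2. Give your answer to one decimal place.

27.0°

Snell's law across each interface conserves sin θ / V, so sin θ_2 = V_2·sin θ₁/V₁.
sin θ_2 = 0.40 × sin 18.5° / 0.28 = 0.4533.
θ_2 = arcsin 0.4533 = 26.96°.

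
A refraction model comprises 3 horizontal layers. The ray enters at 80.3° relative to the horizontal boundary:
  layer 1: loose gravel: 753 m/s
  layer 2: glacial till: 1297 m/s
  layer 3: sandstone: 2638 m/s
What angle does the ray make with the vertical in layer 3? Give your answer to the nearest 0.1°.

From the normal: θ₁ = 90° − 80.3° = 9.7°.
Snell's law across each interface conserves sin θ / V, so sin θ_3 = V_3·sin θ₁/V₁.
sin θ_3 = 2638 × sin 9.7° / 753 = 0.5903.
θ_3 = 36.18° from the vertical.

36.2°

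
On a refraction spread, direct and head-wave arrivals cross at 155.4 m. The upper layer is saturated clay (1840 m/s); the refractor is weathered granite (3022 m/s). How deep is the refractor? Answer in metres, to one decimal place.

h = (x_cross/2)·√((V₂−V₁)/(V₂+V₁)).
(V₂−V₁)/(V₂+V₁) = (3022−1840)/(3022+1840) = 0.2431; √ = 0.4931.
h = (155.4/2)·0.4931 = 38.31 m.

38.3 m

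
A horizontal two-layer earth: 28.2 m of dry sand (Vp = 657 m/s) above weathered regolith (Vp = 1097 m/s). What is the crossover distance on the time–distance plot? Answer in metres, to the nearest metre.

θ_c = arcsin(657/1097) = 36.79°, so cos θ_c = 0.8008 and tᵢ = 2h cos θ_c/V₁ = 0.0687 s.
At crossover x/V₁ = x/V₂ + tᵢ ⇒ x = tᵢ/(1/V₁ − 1/V₂) = 0.06875/(1.5221e-03 − 9.1158e-04) = 112.61 m.

113 m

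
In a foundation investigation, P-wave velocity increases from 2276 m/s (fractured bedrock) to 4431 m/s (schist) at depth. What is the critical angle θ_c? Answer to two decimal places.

30.91°

At critical incidence the refracted ray runs along the interface (θ₂ = 90°), so sin θ_c = V₁/V₂.
θ_c = arcsin(2276/4431) = arcsin 0.5137 = 30.91°.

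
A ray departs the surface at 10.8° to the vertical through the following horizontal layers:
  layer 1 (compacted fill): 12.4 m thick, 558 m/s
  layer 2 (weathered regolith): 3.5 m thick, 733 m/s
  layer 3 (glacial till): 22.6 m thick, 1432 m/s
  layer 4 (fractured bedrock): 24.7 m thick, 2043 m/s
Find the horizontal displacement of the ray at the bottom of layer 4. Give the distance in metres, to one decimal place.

38.9 m

Apply Snell's law at each interface; in layer i the horizontal offset is hᵢ·tan θᵢ.
Layer 1: θ = 10.80°; offset = 12.4·tan 10.80° = 2.365 m.
Layer 2: sin θ = 733·sin 10.8°/558 = 0.2461, θ = 14.25°; offset = 3.5·tan 14.25° = 0.889 m.
Layer 3: sin θ = 1432·sin 10.8°/558 = 0.4809, θ = 28.74°; offset = 22.6·tan 28.74° = 12.395 m.
Layer 4: sin θ = 2043·sin 10.8°/558 = 0.6861, θ = 43.32°; offset = 24.7·tan 43.32° = 23.291 m.
Σ offsets = 38.941 m.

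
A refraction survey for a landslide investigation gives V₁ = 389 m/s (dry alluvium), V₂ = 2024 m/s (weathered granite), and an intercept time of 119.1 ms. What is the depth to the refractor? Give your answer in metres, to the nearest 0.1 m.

23.6 m

h = tᵢ·V₁·V₂ / (2·√(V₂²−V₁²)).
√(V₂²−V₁²) = √(2024² − 389²) = 1986.3 m/s.
h = 0.1191 s × 389 × 2024 / (2 × 1986.3) = 23.61 m.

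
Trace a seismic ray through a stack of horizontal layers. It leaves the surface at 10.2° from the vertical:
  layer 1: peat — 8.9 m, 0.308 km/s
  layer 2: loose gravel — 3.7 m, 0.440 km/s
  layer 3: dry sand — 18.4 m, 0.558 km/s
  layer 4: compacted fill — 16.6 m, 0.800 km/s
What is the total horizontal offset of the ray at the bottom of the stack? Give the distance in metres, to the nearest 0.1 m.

Apply Snell's law at each interface; in layer i the horizontal offset is hᵢ·tan θᵢ.
Layer 1: θ = 10.20°; offset = 8.9·tan 10.20° = 1.601 m.
Layer 2: sin θ = 0.440·sin 10.2°/0.308 = 0.2530, θ = 14.65°; offset = 3.7·tan 14.65° = 0.967 m.
Layer 3: sin θ = 0.558·sin 10.2°/0.308 = 0.3208, θ = 18.71°; offset = 18.4·tan 18.71° = 6.233 m.
Layer 4: sin θ = 0.800·sin 10.2°/0.308 = 0.4600, θ = 27.38°; offset = 16.6·tan 27.38° = 8.599 m.
Total horizontal offset = 17.400 m.

17.4 m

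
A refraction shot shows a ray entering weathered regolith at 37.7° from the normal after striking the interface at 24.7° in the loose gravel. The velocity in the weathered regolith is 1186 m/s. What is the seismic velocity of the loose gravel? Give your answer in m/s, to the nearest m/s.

Snell's law: sin 24.7°/V₁ = sin 37.7°/V₂.
V₁ = V₂·sin 24.7°/sin 37.7° = 1186 × 0.6833 = 810.41 m/s.

810 m/s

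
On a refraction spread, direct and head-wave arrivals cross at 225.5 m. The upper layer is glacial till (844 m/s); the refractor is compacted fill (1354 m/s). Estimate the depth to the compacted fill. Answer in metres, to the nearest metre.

54 m

x_cross = 2h·√((V₂+V₁)/(V₂−V₁)) → h = x_cross / (2·√((V₂+V₁)/(V₂−V₁))).
√((V₂+V₁)/(V₂−V₁)) = √((1354+844)/(1354−844)) = 2.0760.
h = 225.5 / (2·2.0760) = 54.31 m.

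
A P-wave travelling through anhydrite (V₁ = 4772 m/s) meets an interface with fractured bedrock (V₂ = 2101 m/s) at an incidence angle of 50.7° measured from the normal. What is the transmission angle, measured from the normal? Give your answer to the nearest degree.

Snell's law: sin θ₂ = (V₂/V₁)·sin θ₁ = (2101/4772)·sin 50.7° = 0.3407.
θ₂ = arcsin 0.3407 = 19.92° from the normal.

20°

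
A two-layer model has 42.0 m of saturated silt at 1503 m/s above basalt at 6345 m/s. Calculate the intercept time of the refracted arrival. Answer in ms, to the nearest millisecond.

54 ms

tᵢ = 2h·√(V₂²−V₁²)/(V₁V₂).
√(V₂²−V₁²) = √(6345²−1503²) = 6164.4 m/s.
tᵢ = 2·42.0·6164.4/(1503·6345) = 0.05430 s.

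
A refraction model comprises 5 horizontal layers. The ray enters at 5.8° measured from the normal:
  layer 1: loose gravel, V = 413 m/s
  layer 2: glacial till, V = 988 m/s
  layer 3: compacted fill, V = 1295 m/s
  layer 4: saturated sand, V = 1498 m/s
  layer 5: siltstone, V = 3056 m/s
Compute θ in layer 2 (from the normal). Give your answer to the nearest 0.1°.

14.0°

Snell's law across each interface conserves sin θ / V, so sin θ_2 = V_2·sin θ₁/V₁.
sin θ_2 = 988 × sin 5.8° / 413 = 0.2418.
θ_2 = 13.99° from the vertical.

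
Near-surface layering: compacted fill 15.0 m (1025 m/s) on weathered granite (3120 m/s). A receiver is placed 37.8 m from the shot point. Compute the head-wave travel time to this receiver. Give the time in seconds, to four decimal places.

t = x/V₂ + 2h·√(V₂²−V₁²)/(V₁V₂).
√(V₂²−V₁²) = √(3120²−1025²) = 2946.8 m/s; delay term = 2·15.0·2946.8/(1025·3120) = 0.02764 s.
t = 37.8/3120 + 0.02764 = 0.03976 s.

0.0398 s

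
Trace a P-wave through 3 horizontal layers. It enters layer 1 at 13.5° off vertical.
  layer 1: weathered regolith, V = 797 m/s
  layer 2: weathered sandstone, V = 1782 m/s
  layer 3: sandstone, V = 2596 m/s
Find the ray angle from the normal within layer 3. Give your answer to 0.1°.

49.5°

Ray parameter p = sin 13.5° / 797 = 2.9291e-04 s/m.
sin θ_3 = p·V_3 = 2.9291e-04 × 2596 = 0.7604.
θ_3 = 49.50° from the vertical.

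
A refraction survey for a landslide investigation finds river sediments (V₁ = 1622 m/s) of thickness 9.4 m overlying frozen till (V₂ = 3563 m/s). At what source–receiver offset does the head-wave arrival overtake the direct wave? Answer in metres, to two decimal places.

30.73 m

x_cross = 2h·√((V₂+V₁)/(V₂−V₁)).
(V₂+V₁)/(V₂−V₁) = (3563+1622)/(3563−1622) = 2.6713; √ = 1.6344.
x_cross = 2·9.4·1.6344 = 30.73 m.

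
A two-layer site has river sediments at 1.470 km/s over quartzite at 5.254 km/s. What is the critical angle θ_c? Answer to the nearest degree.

At critical incidence the refracted ray runs along the interface (θ₂ = 90°), so sin θ_c = V₁/V₂.
θ_c = arcsin(1.470/5.254) = arcsin 0.2798 = 16.25°.

16°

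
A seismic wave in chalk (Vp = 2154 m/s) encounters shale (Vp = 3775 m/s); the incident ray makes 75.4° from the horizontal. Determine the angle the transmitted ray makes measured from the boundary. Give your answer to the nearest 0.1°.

Convert to the normal: θ₁ = 90° − 75.4° = 14.6°.
sin θ₁/V₁ = sin θ₂/V₂ ⇒ sin θ₂ = 3775·sin 14.6°/2154 = 3775·0.2521/2154 = 0.4418.
θ₂ = arcsin 0.4418 = 26.22° from the normal.
From the interface: 90° − 26.22° = 63.78°.

63.8°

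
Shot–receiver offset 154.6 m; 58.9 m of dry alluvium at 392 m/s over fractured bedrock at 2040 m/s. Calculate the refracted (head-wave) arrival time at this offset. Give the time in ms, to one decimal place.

t = x/V₂ + 2h·√(V₂²−V₁²)/(V₁V₂).
√(V₂²−V₁²) = √(2040²−392²) = 2002.0 m/s; delay term = 2·58.9·2002.0/(392·2040) = 0.29491 s.
t = 154.6/2040 + 0.29491 = 0.37069 s.

370.7 ms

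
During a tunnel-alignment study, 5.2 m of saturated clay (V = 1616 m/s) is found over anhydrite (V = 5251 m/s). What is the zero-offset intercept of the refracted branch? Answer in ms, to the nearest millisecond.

θ_c = arcsin(V₁/V₂) = arcsin(1616/5251) = 17.92°; cos θ_c = 0.9515.
tᵢ = 2h·cos θ_c / V₁ = 2·5.2·0.9515 / 1616 = 0.00612 s.

6 ms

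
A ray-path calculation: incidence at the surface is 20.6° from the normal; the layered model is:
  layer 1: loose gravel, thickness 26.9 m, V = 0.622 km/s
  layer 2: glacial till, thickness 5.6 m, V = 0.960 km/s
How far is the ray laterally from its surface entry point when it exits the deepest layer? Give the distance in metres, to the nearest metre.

Apply Snell's law at each interface; in layer i the horizontal offset is hᵢ·tan θᵢ.
Layer 1: θ = 20.60°; offset = 26.9·tan 20.60° = 10.111 m.
Layer 2: sin θ = 0.960·sin 20.6°/0.622 = 0.5430, θ = 32.89°; offset = 5.6·tan 32.89° = 3.621 m.
Total horizontal offset = 13.733 m.

14 m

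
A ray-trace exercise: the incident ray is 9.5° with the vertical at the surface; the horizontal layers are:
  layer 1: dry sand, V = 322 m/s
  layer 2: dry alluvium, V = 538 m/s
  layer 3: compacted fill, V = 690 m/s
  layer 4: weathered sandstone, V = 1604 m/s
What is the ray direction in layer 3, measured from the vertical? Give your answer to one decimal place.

Ray parameter p = sin 9.5° / 322 = 5.1257e-04 s/m.
sin θ_3 = p·V_3 = 5.1257e-04 × 690 = 0.3537.
θ_3 = 20.71° from the vertical.

20.7°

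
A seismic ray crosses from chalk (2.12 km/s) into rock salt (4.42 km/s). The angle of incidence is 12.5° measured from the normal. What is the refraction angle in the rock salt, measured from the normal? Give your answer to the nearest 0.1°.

26.8°

sin θ₁/V₁ = sin θ₂/V₂ ⇒ sin θ₂ = 4.42·sin 12.5°/2.12 = 4.42·0.2164/2.12 = 0.4513.
θ₂ = arcsin 0.4513 = 26.82° from the normal.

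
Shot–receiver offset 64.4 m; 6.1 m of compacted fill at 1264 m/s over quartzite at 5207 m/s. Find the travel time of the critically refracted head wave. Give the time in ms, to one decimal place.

t = x/V₂ + 2h·√(V₂²−V₁²)/(V₁V₂).
√(V₂²−V₁²) = √(5207²−1264²) = 5051.3 m/s; delay term = 2·6.1·5051.3/(1264·5207) = 0.00936 s.
t = 64.4/5207 + 0.00936 = 0.02173 s.

21.7 ms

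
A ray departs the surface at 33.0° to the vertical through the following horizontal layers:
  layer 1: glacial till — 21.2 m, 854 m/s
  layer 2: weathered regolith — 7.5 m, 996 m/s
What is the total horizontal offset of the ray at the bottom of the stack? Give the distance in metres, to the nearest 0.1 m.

Ray parameter p = sin 33.0° / 854 m/s = 6.3775e-04 s/m.
Layer 1: θ = 33.00°; offset = 21.2·tan 33.00° = 13.767 m.
Layer 2: sin θ = p·996 = 0.6352 → θ = 39.43°; offset = 7.5·tan 39.43° = 6.168 m.
Summing the layer offsets gives 19.936 m.

19.9 m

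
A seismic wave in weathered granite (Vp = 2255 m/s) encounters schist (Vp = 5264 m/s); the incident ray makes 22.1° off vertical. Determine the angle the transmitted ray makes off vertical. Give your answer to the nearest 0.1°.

61.4°

Snell's law: sin θ₂ = (V₂/V₁)·sin θ₁ = (5264/2255)·sin 22.1° = 0.8782.
θ₂ = arcsin 0.8782 = 61.43° from the normal.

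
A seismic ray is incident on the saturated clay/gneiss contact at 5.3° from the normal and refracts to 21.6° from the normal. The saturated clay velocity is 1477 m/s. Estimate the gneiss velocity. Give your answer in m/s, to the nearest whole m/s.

5886 m/s

sin 5.3° = 0.0924; sin 21.6° = 0.3681.
V₂ = V₁·(sin θ₂/sin θ₁) = 1477·(0.3681/0.0924) = 5886.29 m/s.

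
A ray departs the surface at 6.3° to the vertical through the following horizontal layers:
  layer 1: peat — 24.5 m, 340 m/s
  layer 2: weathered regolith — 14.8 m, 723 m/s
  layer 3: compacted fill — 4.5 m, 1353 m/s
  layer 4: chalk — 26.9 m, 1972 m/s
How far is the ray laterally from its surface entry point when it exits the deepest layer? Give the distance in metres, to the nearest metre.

p = sin θ₁/V₁ = sin 6.3°/340 = 3.2275e-04 s/m is conserved through the stack.
Layer 1: θ = 6.30°; offset = 24.5·tan 6.30° = 2.705 m.
Layer 2: sin θ = p·723 = 0.2333 → θ = 13.49°; offset = 14.8·tan 13.49° = 3.552 m.
Layer 3: sin θ = p·1353 = 0.4367 → θ = 25.89°; offset = 4.5·tan 25.89° = 2.184 m.
Layer 4: sin θ = p·1972 = 0.6365 → θ = 39.53°; offset = 26.9·tan 39.53° = 22.197 m.
Total horizontal offset = 30.638 m.

31 m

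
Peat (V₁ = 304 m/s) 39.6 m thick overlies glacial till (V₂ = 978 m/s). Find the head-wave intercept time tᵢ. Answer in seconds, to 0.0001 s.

tᵢ = 2h·√(V₂²−V₁²)/(V₁V₂).
√(V₂²−V₁²) = √(978²−304²) = 929.6 m/s.
tᵢ = 2·39.6·929.6/(304·978) = 0.24762 s.

0.2476 s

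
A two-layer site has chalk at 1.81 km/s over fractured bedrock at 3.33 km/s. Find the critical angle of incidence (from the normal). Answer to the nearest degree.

33°

Critical incidence: sin θ_c = V₁/V₂ = 1.81/3.33 = 0.5435.
θ_c = arcsin 0.5435 = 32.93°.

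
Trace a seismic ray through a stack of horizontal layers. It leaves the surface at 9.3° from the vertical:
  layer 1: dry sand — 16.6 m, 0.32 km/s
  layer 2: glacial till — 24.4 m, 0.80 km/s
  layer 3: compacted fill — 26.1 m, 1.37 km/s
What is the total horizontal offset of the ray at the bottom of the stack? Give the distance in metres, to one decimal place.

38.5 m

Apply Snell's law at each interface; in layer i the horizontal offset is hᵢ·tan θᵢ.
Layer 1: θ = 9.30°; offset = 16.6·tan 9.30° = 2.718 m.
Layer 2: sin θ = 0.80·sin 9.3°/0.32 = 0.4040, θ = 23.83°; offset = 24.4·tan 23.83° = 10.776 m.
Layer 3: sin θ = 1.37·sin 9.3°/0.32 = 0.6919, θ = 43.78°; offset = 26.1·tan 43.78° = 25.010 m.
Σ offsets = 38.505 m.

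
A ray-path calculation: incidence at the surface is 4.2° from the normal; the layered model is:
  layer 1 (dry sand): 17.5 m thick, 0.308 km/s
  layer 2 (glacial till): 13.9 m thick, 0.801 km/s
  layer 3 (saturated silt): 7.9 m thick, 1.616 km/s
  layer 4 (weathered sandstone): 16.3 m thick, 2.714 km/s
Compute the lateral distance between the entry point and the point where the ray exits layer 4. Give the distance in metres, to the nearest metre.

21 m

p = sin θ₁/V₁ = sin 4.2°/0.308 = 2.3779e-01 s/km is conserved through the stack.
Layer 1: θ = 4.20°; offset = 17.5·tan 4.20° = 1.285 m.
Layer 2: sin θ = p·0.801 = 0.1905 → θ = 10.98°; offset = 13.9·tan 10.98° = 2.697 m.
Layer 3: sin θ = p·1.616 = 0.3843 → θ = 22.60°; offset = 7.9·tan 22.60° = 3.288 m.
Layer 4: sin θ = p·2.714 = 0.6454 → θ = 40.19°; offset = 16.3·tan 40.19° = 13.771 m.
Summing the layer offsets gives 21.041 m.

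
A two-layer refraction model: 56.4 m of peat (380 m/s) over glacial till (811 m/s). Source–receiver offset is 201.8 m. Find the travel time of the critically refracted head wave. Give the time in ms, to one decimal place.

θ_c = arcsin(V₁/V₂) = arcsin(380/811) = 27.94°, cos θ_c = 0.8834.
Intercept time tᵢ = 2h cos θ_c / V₁ = 2·56.4·0.8834/380 = 0.26224 s.
t = x/V₂ + tᵢ = 201.8/811 + 0.26224 = 0.51107 s.

511.1 ms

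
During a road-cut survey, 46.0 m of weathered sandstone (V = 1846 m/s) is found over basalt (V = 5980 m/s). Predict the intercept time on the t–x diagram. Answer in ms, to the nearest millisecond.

tᵢ = 2h·√(V₂²−V₁²)/(V₁V₂).
√(V₂²−V₁²) = √(5980²−1846²) = 5687.9 m/s.
tᵢ = 2·46.0·5687.9/(1846·5980) = 0.04740 s.

47 ms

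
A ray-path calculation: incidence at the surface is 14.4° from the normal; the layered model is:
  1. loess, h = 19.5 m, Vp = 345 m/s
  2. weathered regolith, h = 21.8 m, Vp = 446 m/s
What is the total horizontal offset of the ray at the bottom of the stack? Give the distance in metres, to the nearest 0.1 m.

Apply Snell's law at each interface; in layer i the horizontal offset is hᵢ·tan θᵢ.
Layer 1: θ = 14.40°; offset = 19.5·tan 14.40° = 5.007 m.
Layer 2: sin θ = 446·sin 14.4°/345 = 0.3215, θ = 18.75°; offset = 21.8·tan 18.75° = 7.402 m.
Summing the layer offsets gives 12.408 m.

12.4 m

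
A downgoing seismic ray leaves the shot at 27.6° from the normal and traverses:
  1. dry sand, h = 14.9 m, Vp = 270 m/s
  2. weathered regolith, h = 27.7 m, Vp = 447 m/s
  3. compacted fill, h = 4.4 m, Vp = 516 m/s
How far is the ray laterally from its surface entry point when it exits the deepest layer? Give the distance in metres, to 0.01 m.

Apply Snell's law at each interface; in layer i the horizontal offset is hᵢ·tan θᵢ.
Layer 1: θ = 27.60°; offset = 14.9·tan 27.60° = 7.7895 m.
Layer 2: sin θ = 447·sin 27.6°/270 = 0.7670, θ = 50.09°; offset = 27.7·tan 50.09° = 33.1128 m.
Layer 3: sin θ = 516·sin 27.6°/270 = 0.8854, θ = 62.30°; offset = 4.4·tan 62.30° = 8.3815 m.
Σ offsets = 49.2838 m.

49.28 m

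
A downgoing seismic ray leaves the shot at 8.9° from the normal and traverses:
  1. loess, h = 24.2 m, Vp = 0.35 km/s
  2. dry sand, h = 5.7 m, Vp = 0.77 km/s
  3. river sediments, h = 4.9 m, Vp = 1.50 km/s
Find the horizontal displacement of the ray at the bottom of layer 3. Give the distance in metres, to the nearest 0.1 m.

10.2 m

Apply Snell's law at each interface; in layer i the horizontal offset is hᵢ·tan θᵢ.
Layer 1: θ = 8.90°; offset = 24.2·tan 8.90° = 3.790 m.
Layer 2: sin θ = 0.77·sin 8.9°/0.35 = 0.3404, θ = 19.90°; offset = 5.7·tan 19.90° = 2.063 m.
Layer 3: sin θ = 1.50·sin 8.9°/0.35 = 0.6630, θ = 41.53°; offset = 4.9·tan 41.53° = 4.340 m.
Σ offsets = 10.193 m.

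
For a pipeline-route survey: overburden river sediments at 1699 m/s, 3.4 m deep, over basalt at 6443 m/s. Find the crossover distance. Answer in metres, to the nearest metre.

9 m

θ_c = arcsin(1699/6443) = 15.29°, so cos θ_c = 0.9646 and tᵢ = 2h cos θ_c/V₁ = 0.0039 s.
At crossover x/V₁ = x/V₂ + tᵢ ⇒ x = tᵢ/(1/V₁ − 1/V₂) = 0.00386/(5.8858e-04 − 1.5521e-04) = 8.91 m.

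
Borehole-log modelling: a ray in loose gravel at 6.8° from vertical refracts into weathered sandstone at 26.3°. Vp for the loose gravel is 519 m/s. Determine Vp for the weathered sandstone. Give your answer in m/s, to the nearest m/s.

1942 m/s

sin 6.8° = 0.1184; sin 26.3° = 0.4431.
V₂ = V₁·(sin θ₂/sin θ₁) = 519·(0.4431/0.1184) = 1942.11 m/s.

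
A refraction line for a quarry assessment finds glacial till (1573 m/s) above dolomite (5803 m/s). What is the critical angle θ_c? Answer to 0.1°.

At critical incidence the refracted ray runs along the interface (θ₂ = 90°), so sin θ_c = V₁/V₂.
θ_c = arcsin(1573/5803) = arcsin 0.2711 = 15.73°.

15.7°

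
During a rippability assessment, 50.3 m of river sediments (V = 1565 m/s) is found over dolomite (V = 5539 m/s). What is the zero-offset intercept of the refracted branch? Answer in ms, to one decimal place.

θ_c = arcsin(V₁/V₂) = arcsin(1565/5539) = 16.41°; cos θ_c = 0.9593.
tᵢ = 2h·cos θ_c / V₁ = 2·50.3·0.9593 / 1565 = 0.06166 s.

61.7 ms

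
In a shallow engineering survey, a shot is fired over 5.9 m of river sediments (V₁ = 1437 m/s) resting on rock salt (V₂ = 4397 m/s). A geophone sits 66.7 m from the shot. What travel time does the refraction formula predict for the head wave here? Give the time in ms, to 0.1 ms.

t = x/V₂ + 2h·√(V₂²−V₁²)/(V₁V₂).
√(V₂²−V₁²) = √(4397²−1437²) = 4155.6 m/s; delay term = 2·5.9·4155.6/(1437·4397) = 0.00776 s.
t = 66.7/4397 + 0.00776 = 0.02293 s.

22.9 ms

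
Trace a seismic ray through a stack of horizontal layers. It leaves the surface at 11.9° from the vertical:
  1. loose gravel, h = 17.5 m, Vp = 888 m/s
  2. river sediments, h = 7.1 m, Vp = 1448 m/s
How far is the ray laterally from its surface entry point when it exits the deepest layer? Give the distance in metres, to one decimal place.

p = sin θ₁/V₁ = sin 11.9°/888 = 2.3221e-04 s/m is conserved through the stack.
Layer 1: θ = 11.90°; offset = 17.5·tan 11.90° = 3.688 m.
Layer 2: sin θ = p·1448 = 0.3362 → θ = 19.65°; offset = 7.1·tan 19.65° = 2.535 m.
Σ offsets = 6.223 m.

6.2 m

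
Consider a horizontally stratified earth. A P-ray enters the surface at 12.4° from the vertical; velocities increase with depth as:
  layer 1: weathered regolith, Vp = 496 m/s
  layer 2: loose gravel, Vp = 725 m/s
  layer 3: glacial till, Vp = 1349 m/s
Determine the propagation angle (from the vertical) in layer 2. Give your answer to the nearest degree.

Ray parameter p = sin 12.4° / 496 = 4.3293e-04 s/m.
sin θ_2 = p·V_2 = 4.3293e-04 × 725 = 0.3139.
θ_2 = arcsin 0.3139 = 18.29°.

18°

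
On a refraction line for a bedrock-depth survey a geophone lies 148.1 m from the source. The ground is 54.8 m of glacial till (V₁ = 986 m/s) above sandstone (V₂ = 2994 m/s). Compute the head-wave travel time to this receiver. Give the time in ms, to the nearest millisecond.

154 ms

θ_c = arcsin(V₁/V₂) = arcsin(986/2994) = 19.23°, cos θ_c = 0.9442.
Intercept time tᵢ = 2h cos θ_c / V₁ = 2·54.8·0.9442/986 = 0.10496 s.
t = x/V₂ + tᵢ = 148.1/2994 + 0.10496 = 0.15442 s.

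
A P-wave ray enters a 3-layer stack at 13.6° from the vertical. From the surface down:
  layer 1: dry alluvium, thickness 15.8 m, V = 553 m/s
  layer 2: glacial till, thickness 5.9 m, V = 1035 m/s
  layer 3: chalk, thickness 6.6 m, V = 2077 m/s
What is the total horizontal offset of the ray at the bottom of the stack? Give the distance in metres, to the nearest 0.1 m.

Ray parameter p = sin 13.6° / 553 m/s = 4.2521e-04 s/m.
Layer 1: θ = 13.60°; offset = 15.8·tan 13.60° = 3.822 m.
Layer 2: sin θ = p·1035 = 0.4401 → θ = 26.11°; offset = 5.9·tan 26.11° = 2.892 m.
Layer 3: sin θ = p·2077 = 0.8832 → θ = 62.03°; offset = 6.6·tan 62.03° = 12.427 m.
Σ offsets = 19.141 m.

19.1 m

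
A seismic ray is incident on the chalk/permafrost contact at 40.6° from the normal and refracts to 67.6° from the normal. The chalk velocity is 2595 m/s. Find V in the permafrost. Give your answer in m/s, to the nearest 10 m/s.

3690 m/s

sin 40.6° = 0.6508; sin 67.6° = 0.9245.
V₂ = V₁·(sin θ₂/sin θ₁) = 2595·(0.9245/0.6508) = 3686.68 m/s.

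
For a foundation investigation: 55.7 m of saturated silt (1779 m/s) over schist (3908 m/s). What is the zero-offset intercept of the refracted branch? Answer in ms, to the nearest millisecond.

56 ms

tᵢ = 2h·√(V₂²−V₁²)/(V₁V₂).
√(V₂²−V₁²) = √(3908²−1779²) = 3479.6 m/s.
tᵢ = 2·55.7·3479.6/(1779·3908) = 0.05576 s.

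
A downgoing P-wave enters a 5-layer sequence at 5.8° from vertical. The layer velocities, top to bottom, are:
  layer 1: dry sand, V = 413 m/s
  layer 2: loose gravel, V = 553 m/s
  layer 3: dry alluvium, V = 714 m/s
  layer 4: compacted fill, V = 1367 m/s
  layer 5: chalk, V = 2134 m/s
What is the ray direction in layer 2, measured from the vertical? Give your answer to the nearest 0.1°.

Ray parameter p = sin 5.8° / 413 = 2.4469e-04 s/m.
sin θ_2 = p·V_2 = 2.4469e-04 × 553 = 0.1353.
θ_2 = arcsin 0.1353 = 7.78°.

7.8°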